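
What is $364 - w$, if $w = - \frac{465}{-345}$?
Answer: $\frac{8341}{23} \approx 362.65$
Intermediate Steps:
$w = \frac{31}{23}$ ($w = \left(-465\right) \left(- \frac{1}{345}\right) = \frac{31}{23} \approx 1.3478$)
$364 - w = 364 - \frac{31}{23} = \frac{8341}{23}$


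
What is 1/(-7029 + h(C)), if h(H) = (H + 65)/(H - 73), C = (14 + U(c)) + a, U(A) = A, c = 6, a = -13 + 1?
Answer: -65/456958 ≈ -0.00014225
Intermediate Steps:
a = -12
C = 8 (C = (14 + 6) - 12 = 20 - 12 = 8)
h(H) = (65 + H)/(-73 + H)
1/(-7029 + h(C)) = 1/(-7029 + (65 + 8)/(-73 + 8)) = 1/(-7029 + 73/(-65)) = 1/(-7029 - 1/65*73) = 1/(-7029 - 73/65) = 1/(-456958/65) = -65/456958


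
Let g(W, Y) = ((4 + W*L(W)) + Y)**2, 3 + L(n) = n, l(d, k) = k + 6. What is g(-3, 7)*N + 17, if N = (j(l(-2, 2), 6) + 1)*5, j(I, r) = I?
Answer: 37862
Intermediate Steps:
l(d, k) = 6 + k
L(n) = -3 + n
N = 45 (N = ((6 + 2) + 1)*5 = (8 + 1)*5 = 9*5 = 45)
g(W, Y) = (4 + Y + W*(-3 + W))**2 (g(W, Y) = ((4 + W*(-3 + W)) + Y)**2 = (4 + Y + W*(-3 + W))**2)
g(-3, 7)*N + 17 = (4 + 7 - 3*(-3 - 3))**2*45 + 17 = (4 + 7 - 3*(-6))**2*45 + 17 = (4 + 7 + 18)**2*45 + 17 = 29**2*45 + 17 = 841*45 + 17 = 37845 + 17 = 37862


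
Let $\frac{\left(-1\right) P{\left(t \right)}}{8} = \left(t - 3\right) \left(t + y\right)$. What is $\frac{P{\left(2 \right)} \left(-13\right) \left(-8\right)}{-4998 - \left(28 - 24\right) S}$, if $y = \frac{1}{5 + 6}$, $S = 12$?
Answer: $- \frac{9568}{27753} \approx -0.34476$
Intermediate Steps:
$y = \frac{1}{11} \approx 0.090909$
$P{\left(t \right)} = - 8 \left(-3 + t\right) \left(\frac{1}{11} + t\right)$ ($P{\left(t \right)} = - 8 \left(t - 3\right) \left(t + \frac{1}{11}\right) = - 8 \left(-3 + t\right) \left(\frac{1}{11} + t\right)$)
$\frac{P{\left(2 \right)} \left(-13\right) \left(-8\right)}{-4998 - \left(28 - 24\right) S} = \frac{\left(\frac{24}{11} - 8 \cdot 2^{2} + \frac{256}{11} \cdot 2\right) \left(-13\right) \left(-8\right)}{-4998 - \left(28 - 24\right) 12} = \frac{\left(\frac{24}{11} - 32 + \frac{512}{11}\right) \left(-13\right) \left(-8\right)}{-4998 - 4 \cdot 12} = \frac{\left(\frac{24}{11} - 32 + \frac{512}{11}\right) \left(-13\right) \left(-8\right)}{-4998 - 48} = \frac{\frac{184}{11} \left(-13\right) \left(-8\right)}{-4998 - 48} = \frac{\left(- \frac{2392}{11}\right) \left(-8\right)}{-5046} = \frac{19136}{11} \left(- \frac{1}{5046}\right) = - \frac{9568}{27753}$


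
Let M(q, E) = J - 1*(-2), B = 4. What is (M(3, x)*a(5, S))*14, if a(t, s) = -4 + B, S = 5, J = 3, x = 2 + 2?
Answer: 0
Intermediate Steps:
x = 4
M(q, E) = 5 (M(q, E) = 3 - 1*(-2) = 3 + 2 = 5)
a(t, s) = 0 (a(t, s) = -4 + 4 = 0)
(M(3, x)*a(5, S))*14 = (5*0)*14 = 0*14 = 0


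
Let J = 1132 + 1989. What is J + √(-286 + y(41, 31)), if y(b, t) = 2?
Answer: 3121 + 2*I*√71 ≈ 3121.0 + 16.852*I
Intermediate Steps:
J = 3121
J + √(-286 + y(41, 31)) = 3121 + √(-286 + 2) = 3121 + √(-284) = 3121 + 2*I*√71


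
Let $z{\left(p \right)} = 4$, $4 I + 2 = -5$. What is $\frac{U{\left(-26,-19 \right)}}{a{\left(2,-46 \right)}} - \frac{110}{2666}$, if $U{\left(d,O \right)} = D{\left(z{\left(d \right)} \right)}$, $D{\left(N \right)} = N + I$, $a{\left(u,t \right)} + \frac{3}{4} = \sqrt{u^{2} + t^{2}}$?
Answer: $- \frac{1829114}{45203363} + \frac{72 \sqrt{530}}{33911} \approx 0.0084157$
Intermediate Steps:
$I = - \frac{7}{4}$ ($I = - \frac{1}{2} + \frac{1}{4} \left(-5\right) = - \frac{1}{2} - \frac{5}{4} = - \frac{7}{4} \approx -1.75$)
$a{\left(u,t \right)} = - \frac{3}{4} + \sqrt{t^{2} + u^{2}}$ ($a{\left(u,t \right)} = - \frac{3}{4} + \sqrt{u^{2} + t^{2}} = - \frac{3}{4} + \sqrt{t^{2} + u^{2}}$)
$D{\left(N \right)} = - \frac{7}{4} + N$ ($D{\left(N \right)} = N - \frac{7}{4} = - \frac{7}{4} + N$)
$U{\left(d,O \right)} = \frac{9}{4}$ ($U{\left(d,O \right)} = - \frac{7}{4} + 4 = \frac{9}{4}$)
$\frac{U{\left(-26,-19 \right)}}{a{\left(2,-46 \right)}} - \frac{110}{2666} = \frac{9}{4 \left(- \frac{3}{4} + \sqrt{\left(-46\right)^{2} + 2^{2}}\right)} - \frac{110}{2666} = \frac{9}{4 \left(- \frac{3}{4} + \sqrt{2116 + 4}\right)} - \frac{55}{1333} = \frac{9}{4 \left(- \frac{3}{4} + \sqrt{2120}\right)} - \frac{55}{1333} = \frac{9}{4 \left(- \frac{3}{4} + 2 \sqrt{530}\right)} - \frac{55}{1333} = - \frac{55}{1333} + \frac{9}{4 \left(- \frac{3}{4} + 2 \sqrt{530}\right)}$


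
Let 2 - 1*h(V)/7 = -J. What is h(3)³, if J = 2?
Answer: 21952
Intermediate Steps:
h(V) = 28 (h(V) = 14 - (-7)*2 = 14 - 7*(-2) = 14 + 14 = 28)
h(3)³ = 28³ = 21952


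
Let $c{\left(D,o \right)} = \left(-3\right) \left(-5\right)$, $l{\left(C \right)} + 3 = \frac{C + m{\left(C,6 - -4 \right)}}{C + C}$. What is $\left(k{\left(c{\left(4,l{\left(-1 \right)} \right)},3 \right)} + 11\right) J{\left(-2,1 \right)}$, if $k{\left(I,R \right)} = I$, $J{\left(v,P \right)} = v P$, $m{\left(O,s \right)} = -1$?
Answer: $-52$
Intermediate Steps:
$l{\left(C \right)} = -3 + \frac{-1 + C}{2 C}$ ($l{\left(C \right)} = -3 + \frac{C - 1}{C + C} = -3 + \frac{-1 + C}{2 C}$)
$J{\left(v,P \right)} = P v$
$c{\left(D,o \right)} = 15$
$\left(k{\left(c{\left(4,l{\left(-1 \right)} \right)},3 \right)} + 11\right) J{\left(-2,1 \right)} = \left(15 + 11\right) 1 \left(-2\right) = 26 \left(-2\right) = -52$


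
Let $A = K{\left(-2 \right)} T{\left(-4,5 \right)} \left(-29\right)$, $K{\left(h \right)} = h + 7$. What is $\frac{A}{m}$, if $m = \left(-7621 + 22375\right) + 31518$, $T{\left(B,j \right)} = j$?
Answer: $- \frac{725}{46272} \approx -0.015668$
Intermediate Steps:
$K{\left(h \right)} = 7 + h$
$A = -725$ ($A = \left(7 - 2\right) 5 \left(-29\right) = 5 \cdot 5 \left(-29\right) = 25 \left(-29\right) = -725$)
$m = 46272$ ($m = 14754 + 31518 = 46272$)
$\frac{A}{m} = - \frac{725}{46272}$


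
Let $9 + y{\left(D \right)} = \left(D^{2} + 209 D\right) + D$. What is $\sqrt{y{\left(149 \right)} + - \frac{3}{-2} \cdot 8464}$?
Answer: $\sqrt{66178} \approx 257.25$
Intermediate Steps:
$y{\left(D \right)} = -9 + D^{2} + 210 D$ ($y{\left(D \right)} = -9 + \left(\left(D^{2} + 209 D\right) + D\right) = -9 + \left(D^{2} + 210 D\right) = -9 + D^{2} + 210 D$)
$\sqrt{y{\left(149 \right)} + - \frac{3}{-2} \cdot 8464} = \sqrt{\left(-9 + 149^{2} + 210 \cdot 149\right) + - \frac{3}{-2} \cdot 8464} = \sqrt{\left(-9 + 22201 + 31290\right) + \left(-3\right) \left(- \frac{1}{2}\right) 8464} = \sqrt{53482 + \frac{3}{2} \cdot 8464} = \sqrt{53482 + 12696} = \sqrt{66178}$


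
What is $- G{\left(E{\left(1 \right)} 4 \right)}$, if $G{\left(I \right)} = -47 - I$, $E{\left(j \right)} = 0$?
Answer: $47$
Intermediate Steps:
$- G{\left(E{\left(1 \right)} 4 \right)} = - (-47 - 0 \cdot 4) = - (-47 - 0) = - (-47 + 0) = \left(-1\right) \left(-47\right) = 47$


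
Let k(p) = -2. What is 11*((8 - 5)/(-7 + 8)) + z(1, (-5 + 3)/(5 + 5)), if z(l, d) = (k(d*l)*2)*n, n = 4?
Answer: 17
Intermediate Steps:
z(l, d) = -16 (z(l, d) = -2*2*4 = -4*4 = -16)
11*((8 - 5)/(-7 + 8)) + z(1, (-5 + 3)/(5 + 5)) = 11*((8 - 5)/(-7 + 8)) - 16 = 11*(3/1) - 16 = 11*(3*1) - 16 = 11*3 - 16 = 33 - 16 = 17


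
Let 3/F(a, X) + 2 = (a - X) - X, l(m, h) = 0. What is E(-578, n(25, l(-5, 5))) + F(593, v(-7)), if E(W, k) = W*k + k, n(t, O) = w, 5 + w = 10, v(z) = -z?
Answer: -1664642/577 ≈ -2885.0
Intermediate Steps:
w = 5 (w = -5 + 10 = 5)
n(t, O) = 5
E(W, k) = k + W*k
F(a, X) = 3/(-2 + a - 2*X) (F(a, X) = 3/(-2 + ((a - X) - X)) = 3/(-2 + (a - 2*X)) = 3/(-2 + a - 2*X))
E(-578, n(25, l(-5, 5))) + F(593, v(-7)) = 5*(1 - 578) + 3/(-2 + 593 - (-2)*(-7)) = 5*(-577) + 3/(-2 + 593 - 2*7) = -2885 + 3/(-2 + 593 - 14) = -2885 + 3/577 = -1664642/577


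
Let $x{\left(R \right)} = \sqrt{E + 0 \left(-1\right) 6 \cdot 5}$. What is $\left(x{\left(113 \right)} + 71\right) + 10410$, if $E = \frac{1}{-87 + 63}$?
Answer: $10481 + \frac{i \sqrt{6}}{12} \approx 10481.0 + 0.20412 i$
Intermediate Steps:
$E = - \frac{1}{24}$ ($E = \frac{1}{-24} = - \frac{1}{24} \approx -0.041667$)
$x{\left(R \right)} = \frac{i \sqrt{6}}{12}$ ($x{\left(R \right)} = \sqrt{- \frac{1}{24} + 0 \left(-1\right) 6 \cdot 5} = \sqrt{- \frac{1}{24} + 0 \cdot 6 \cdot 5} = \sqrt{- \frac{1}{24} + 0 \cdot 5} = \sqrt{- \frac{1}{24} + 0} = \sqrt{- \frac{1}{24}} = \frac{i \sqrt{6}}{12}$)
$\left(x{\left(113 \right)} + 71\right) + 10410 = \left(\frac{i \sqrt{6}}{12} + 71\right) + 10410 = \left(71 + \frac{i \sqrt{6}}{12}\right) + 10410 = 10481 + \frac{i \sqrt{6}}{12}$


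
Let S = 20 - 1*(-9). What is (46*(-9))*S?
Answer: -12006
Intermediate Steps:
S = 29 (S = 20 + 9 = 29)
(46*(-9))*S = (46*(-9))*29 = -414*29 = -12006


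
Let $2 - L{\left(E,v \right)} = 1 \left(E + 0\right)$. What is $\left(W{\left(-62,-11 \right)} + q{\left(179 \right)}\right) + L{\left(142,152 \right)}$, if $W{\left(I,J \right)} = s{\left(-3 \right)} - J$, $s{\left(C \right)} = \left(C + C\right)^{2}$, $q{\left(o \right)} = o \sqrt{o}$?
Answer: $-93 + 179 \sqrt{179} \approx 2301.9$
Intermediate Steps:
$q{\left(o \right)} = o^{\frac{3}{2}}$
$s{\left(C \right)} = 4 C^{2}$ ($s{\left(C \right)} = \left(2 C\right)^{2} = 4 C^{2}$)
$W{\left(I,J \right)} = 36 - J$ ($W{\left(I,J \right)} = 4 \left(-3\right)^{2} - J = 4 \cdot 9 - J = 36 - J$)
$L{\left(E,v \right)} = 2 - E$ ($L{\left(E,v \right)} = 2 - 1 \left(E + 0\right) = 2 - 1 E = 2 - E$)
$\left(W{\left(-62,-11 \right)} + q{\left(179 \right)}\right) + L{\left(142,152 \right)} = \left(\left(36 - -11\right) + 179^{\frac{3}{2}}\right) + \left(2 - 142\right) = \left(\left(36 + 11\right) + 179 \sqrt{179}\right) + \left(2 - 142\right) = \left(47 + 179 \sqrt{179}\right) - 140 = -93 + 179 \sqrt{179}$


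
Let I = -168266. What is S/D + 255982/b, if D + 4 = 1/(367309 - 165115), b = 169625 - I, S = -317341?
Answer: 21680795907263264/273277793525 ≈ 79336.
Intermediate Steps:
b = 337891 (b = 169625 - 1*(-168266) = 169625 + 168266 = 337891)
D = -808775/202194 (D = -4 + 1/(367309 - 165115) = -4 + 1/202194 = -808775/202194 ≈ -4.0000)
S/D + 255982/b = -317341/(-808775/202194) + 255982/337891 = -317341*(-202194/808775) + 255982*(1/337891) = 64164446154/808775 + 255982/337891 = 21680795907263264/273277793525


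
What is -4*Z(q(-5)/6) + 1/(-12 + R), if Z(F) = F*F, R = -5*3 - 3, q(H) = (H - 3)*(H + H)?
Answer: -64003/90 ≈ -711.14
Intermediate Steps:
q(H) = 2*H*(-3 + H) (q(H) = (-3 + H)*(2*H) = 2*H*(-3 + H))
R = -18 (R = -15 - 3 = -18)
Z(F) = F²
-4*Z(q(-5)/6) + 1/(-12 + R) = -4*25*(-3 - 5)²/9 + 1/(-12 - 18) = -4*((2*(-5)*(-8))*(⅙))² + 1/(-30) = -4*(80*(⅙))² - 1/30 = -4*(40/3)² - 1/30 = -4*1600/9 - 1/30 = -6400/9 - 1/30 = -64003/90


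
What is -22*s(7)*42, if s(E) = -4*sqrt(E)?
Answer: 3696*sqrt(7) ≈ 9778.7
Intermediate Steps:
-22*s(7)*42 = -(-88)*sqrt(7)*42 = (88*sqrt(7))*42 = 3696*sqrt(7)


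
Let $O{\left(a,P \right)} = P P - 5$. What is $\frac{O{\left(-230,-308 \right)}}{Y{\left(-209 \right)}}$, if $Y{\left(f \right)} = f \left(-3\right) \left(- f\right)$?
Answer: $\frac{94859}{131043} \approx 0.72388$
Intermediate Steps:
$Y{\left(f \right)} = 3 f^{2}$ ($Y{\left(f \right)} = - 3 f \left(- f\right) = 3 f^{2}$)
$O{\left(a,P \right)} = -5 + P^{2}$ ($O{\left(a,P \right)} = P^{2} - 5 = -5 + P^{2}$)
$\frac{O{\left(-230,-308 \right)}}{Y{\left(-209 \right)}} = \frac{-5 + \left(-308\right)^{2}}{3 \left(-209\right)^{2}} = \frac{-5 + 94864}{3 \cdot 43681} = \frac{94859}{131043}$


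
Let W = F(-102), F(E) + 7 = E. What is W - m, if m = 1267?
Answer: -1376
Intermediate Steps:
F(E) = -7 + E
W = -109 (W = -7 - 102 = -109)
W - m = -109 - 1*1267 = -109 - 1267 = -1376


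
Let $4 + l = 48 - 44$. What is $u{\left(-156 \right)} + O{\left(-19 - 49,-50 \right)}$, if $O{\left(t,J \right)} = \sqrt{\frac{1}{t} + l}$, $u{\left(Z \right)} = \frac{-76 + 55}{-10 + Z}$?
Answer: $\frac{21}{166} + \frac{i \sqrt{17}}{34} \approx 0.12651 + 0.12127 i$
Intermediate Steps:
$u{\left(Z \right)} = - \frac{21}{-10 + Z}$
$l = 0$ ($l = -4 + \left(48 - 44\right) = -4 + 4 = 0$)
$O{\left(t,J \right)} = \sqrt{\frac{1}{t}}$ ($O{\left(t,J \right)} = \sqrt{\frac{1}{t} + 0} = \sqrt{\frac{1}{t}}$)
$u{\left(-156 \right)} + O{\left(-19 - 49,-50 \right)} = - \frac{21}{-10 - 156} + \sqrt{\frac{1}{-19 - 49}} = - \frac{21}{-166} + \sqrt{\frac{1}{-68}} = \left(-21\right) \left(- \frac{1}{166}\right) + \sqrt{- \frac{1}{68}} = \frac{21}{166} + \frac{i \sqrt{17}}{34}$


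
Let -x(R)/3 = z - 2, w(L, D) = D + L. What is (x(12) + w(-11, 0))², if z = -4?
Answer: 49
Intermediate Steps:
x(R) = 18 (x(R) = -3*(-4 - 2) = -3*(-6) = 18)
(x(12) + w(-11, 0))² = (18 + (0 - 11))² = (18 - 11)² = 7² = 49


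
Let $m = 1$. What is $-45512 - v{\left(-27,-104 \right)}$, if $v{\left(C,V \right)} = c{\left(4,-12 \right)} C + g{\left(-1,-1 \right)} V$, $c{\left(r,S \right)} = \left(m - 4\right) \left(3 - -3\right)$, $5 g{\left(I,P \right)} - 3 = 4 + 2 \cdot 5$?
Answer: $- \frac{228222}{5} \approx -45644.0$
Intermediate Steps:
$g{\left(I,P \right)} = \frac{17}{5}$ ($g{\left(I,P \right)} = \frac{3}{5} + \frac{4 + 2 \cdot 5}{5} = \frac{3}{5} + \frac{4 + 10}{5} = \frac{3}{5} + \frac{1}{5} \cdot 14 = \frac{3}{5} + \frac{14}{5} = \frac{17}{5}$)
$c{\left(r,S \right)} = -18$ ($c{\left(r,S \right)} = \left(1 - 4\right) \left(3 - -3\right) = - 3 \left(3 + 3\right) = \left(-3\right) 6 = -18$)
$v{\left(C,V \right)} = - 18 C + \frac{17 V}{5}$
$-45512 - v{\left(-27,-104 \right)} = -45512 - \left(\left(-18\right) \left(-27\right) + \frac{17}{5} \left(-104\right)\right) = -45512 - \left(486 - \frac{1768}{5}\right) = -45512 - \frac{662}{5} = - \frac{228222}{5}$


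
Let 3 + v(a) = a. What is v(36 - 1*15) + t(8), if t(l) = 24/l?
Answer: 21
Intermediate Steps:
v(a) = -3 + a
v(36 - 1*15) + t(8) = (-3 + (36 - 1*15)) + 24/8 = (-3 + (36 - 15)) + 24*(⅛) = (-3 + 21) + 3 = 18 + 3 = 21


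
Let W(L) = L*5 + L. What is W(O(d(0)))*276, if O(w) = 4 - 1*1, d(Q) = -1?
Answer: 4968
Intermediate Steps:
O(w) = 3 (O(w) = 4 - 1 = 3)
W(L) = 6*L (W(L) = 5*L + L = 6*L)
W(O(d(0)))*276 = (6*3)*276 = 18*276 = 4968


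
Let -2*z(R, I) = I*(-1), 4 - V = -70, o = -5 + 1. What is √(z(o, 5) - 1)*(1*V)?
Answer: 37*√6 ≈ 90.631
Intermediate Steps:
o = -4
V = 74 (V = 4 - 1*(-70) = 4 + 70 = 74)
z(R, I) = I/2 (z(R, I) = -I*(-1)/2 = -(-1)*I/2 = I/2)
√(z(o, 5) - 1)*(1*V) = √((½)*5 - 1)*(1*74) = √(5/2 - 1)*74 = √(3/2)*74 = (√6/2)*74 = 37*√6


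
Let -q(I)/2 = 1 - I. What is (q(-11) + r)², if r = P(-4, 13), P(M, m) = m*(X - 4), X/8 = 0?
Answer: 5776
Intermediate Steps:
X = 0 (X = 8*0 = 0)
P(M, m) = -4*m (P(M, m) = m*(0 - 4) = m*(-4) = -4*m)
r = -52 (r = -4*13 = -52)
q(I) = -2 + 2*I (q(I) = -2*(1 - I) = -2 + 2*I)
(q(-11) + r)² = ((-2 + 2*(-11)) - 52)² = ((-2 - 22) - 52)² = (-24 - 52)² = (-76)² = 5776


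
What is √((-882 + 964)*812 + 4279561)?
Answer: 3*√482905 ≈ 2084.7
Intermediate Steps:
√((-882 + 964)*812 + 4279561) = √(82*812 + 4279561) = √(66584 + 4279561) = √4346145 = 3*√482905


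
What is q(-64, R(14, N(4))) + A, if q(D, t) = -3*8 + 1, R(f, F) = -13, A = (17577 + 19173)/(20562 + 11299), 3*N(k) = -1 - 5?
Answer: -696053/31861 ≈ -21.847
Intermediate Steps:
N(k) = -2 (N(k) = (-1 - 5)/3 = (⅓)*(-6) = -2)
A = 36750/31861 ≈ 1.1534
q(D, t) = -23 (q(D, t) = -24 + 1 = -23)
q(-64, R(14, N(4))) + A = -23 + 36750/31861 = -696053/31861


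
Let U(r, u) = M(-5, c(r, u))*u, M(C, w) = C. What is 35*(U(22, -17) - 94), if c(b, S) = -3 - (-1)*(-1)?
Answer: -315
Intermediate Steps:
c(b, S) = -4 (c(b, S) = -3 - 1*1 = -3 - 1 = -4)
U(r, u) = -5*u
35*(U(22, -17) - 94) = 35*(-5*(-17) - 94) = 35*(85 - 94) = 35*(-9) = -315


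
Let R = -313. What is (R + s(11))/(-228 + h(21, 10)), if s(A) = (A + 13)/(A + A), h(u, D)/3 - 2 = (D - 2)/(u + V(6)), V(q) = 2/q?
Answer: 27448/19437 ≈ 1.4122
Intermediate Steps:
h(u, D) = 6 + 3*(-2 + D)/(1/3 + u) (h(u, D) = 6 + 3*((D - 2)/(u + 2/6)) = 6 + 3*((-2 + D)/(u + 2*(1/6))) = 6 + 3*((-2 + D)/(u + 1/3)) = 6 + 3*((-2 + D)/(1/3 + u)) = 6 + 3*(-2 + D)/(1/3 + u))
s(A) = (13 + A)/(2*A) (s(A) = (13 + A)/((2*A)) = (13 + A)*(1/(2*A)) = (13 + A)/(2*A))
(R + s(11))/(-228 + h(21, 10)) = (-313 + (1/2)*(13 + 11)/11)/(-228 + 3*(-4 + 3*10 + 6*21)/(1 + 3*21)) = (-313 + (1/2)*(1/11)*24)/(-228 + 3*(-4 + 30 + 126)/(1 + 63)) = (-313 + 12/11)/(-228 + 3*152/64) = -3431/(11*(-228 + 3*(1/64)*152)) = -3431/(11*(-228 + 57/8)) = -3431/(11*(-1767/8)) = -3431/11*(-8/1767) = 27448/19437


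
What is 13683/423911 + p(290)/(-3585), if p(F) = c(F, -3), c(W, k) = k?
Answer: 16775096/506573645 ≈ 0.033115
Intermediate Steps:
p(F) = -3
13683/423911 + p(290)/(-3585) = 13683/423911 - 3/(-3585) = 13683*(1/423911) - 3*(-1/3585) = 13683/423911 + 1/1195 = 16775096/506573645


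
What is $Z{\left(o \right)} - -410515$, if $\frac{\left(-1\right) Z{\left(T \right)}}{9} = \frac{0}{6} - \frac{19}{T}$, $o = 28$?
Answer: $\frac{11494591}{28} \approx 4.1052 \cdot 10^{5}$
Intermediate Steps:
$Z{\left(T \right)} = \frac{171}{T}$ ($Z{\left(T \right)} = - 9 \left(\frac{0}{6} - \frac{19}{T}\right) = - 9 \left(0 \cdot \frac{1}{6} - \frac{19}{T}\right) = - 9 \left(0 - \frac{19}{T}\right) = - 9 \left(- \frac{19}{T}\right) = \frac{171}{T}$)
$Z{\left(o \right)} - -410515 = \frac{171}{28} - -410515 = 171 \cdot \frac{1}{28} + 410515 = \frac{171}{28} + 410515 = \frac{11494591}{28}$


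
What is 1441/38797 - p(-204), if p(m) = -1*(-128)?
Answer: -451325/3527 ≈ -127.96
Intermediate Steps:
p(m) = 128
1441/38797 - p(-204) = 1441/38797 - 1*128 = 1441*(1/38797) - 128 = 131/3527 - 128 = -451325/3527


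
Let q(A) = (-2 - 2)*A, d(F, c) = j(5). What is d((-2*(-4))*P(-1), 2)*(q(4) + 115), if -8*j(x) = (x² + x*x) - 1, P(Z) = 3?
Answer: -4851/8 ≈ -606.38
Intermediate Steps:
j(x) = ⅛ - x²/4 (j(x) = -((x² + x*x) - 1)/8 = -((x² + x²) - 1)/8 = -(2*x² - 1)/8 = -(-1 + 2*x²)/8 = ⅛ - x²/4)
d(F, c) = -49/8 (d(F, c) = ⅛ - ¼*5² = ⅛ - ¼*25 = ⅛ - 25/4 = -49/8)
q(A) = -4*A
d((-2*(-4))*P(-1), 2)*(q(4) + 115) = -49*(-4*4 + 115)/8 = -49*(-16 + 115)/8 = -49/8*99 = -4851/8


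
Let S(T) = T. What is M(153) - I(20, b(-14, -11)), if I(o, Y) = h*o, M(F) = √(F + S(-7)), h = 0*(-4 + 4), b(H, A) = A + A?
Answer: √146 ≈ 12.083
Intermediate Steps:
b(H, A) = 2*A
h = 0 (h = 0*0 = 0)
M(F) = √(-7 + F) (M(F) = √(F - 7) = √(-7 + F))
I(o, Y) = 0 (I(o, Y) = 0*o = 0)
M(153) - I(20, b(-14, -11)) = √(-7 + 153) - 1*0 = √146 + 0 = √146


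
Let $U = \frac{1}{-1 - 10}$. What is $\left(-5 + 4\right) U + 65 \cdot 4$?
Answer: $\frac{2861}{11} \approx 260.09$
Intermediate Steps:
$U = - \frac{1}{11}$ ($U = \frac{1}{-1 - 10} = \frac{1}{-11} = - \frac{1}{11} \approx -0.090909$)
$\left(-5 + 4\right) U + 65 \cdot 4 = \left(-5 + 4\right) \left(- \frac{1}{11}\right) + 65 \cdot 4 = \left(-1\right) \left(- \frac{1}{11}\right) + 260 = \frac{1}{11} + 260 = \frac{2861}{11}$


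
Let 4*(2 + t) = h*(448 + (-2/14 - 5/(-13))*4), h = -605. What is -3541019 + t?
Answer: -328412381/91 ≈ -3.6089e+6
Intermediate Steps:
t = -6179652/91 (t = -2 + (-605*(448 + (-2/14 - 5/(-13))*4))/4 = -2 + (-605*(448 + (-2*1/14 - 5*(-1/13))*4))/4 = -2 + (-605*(448 + (-⅐ + 5/13)*4))/4 = -2 + (-605*(448 + (22/91)*4))/4 = -2 + (-605*(448 + 88/91))/4 = -2 + (-605*40856/91)/4 = -2 + (¼)*(-24717880/91) = -2 - 6179470/91 = -6179652/91 ≈ -67908.)
-3541019 + t = -3541019 - 6179652/91 = -328412381/91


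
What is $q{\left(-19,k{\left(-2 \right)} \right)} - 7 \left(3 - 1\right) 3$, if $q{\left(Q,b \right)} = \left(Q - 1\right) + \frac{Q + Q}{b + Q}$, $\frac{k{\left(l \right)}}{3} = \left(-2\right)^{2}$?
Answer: $612$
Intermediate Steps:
$k{\left(l \right)} = 12$ ($k{\left(l \right)} = 3 \left(-2\right)^{2} = 3 \cdot 4 = 12$)
$q{\left(Q,b \right)} = -1 + Q + \frac{2 Q}{Q + b}$ ($q{\left(Q,b \right)} = \left(-1 + Q\right) + \frac{2 Q}{Q + b} = -1 + Q + \frac{2 Q}{Q + b}$)
$q{\left(-19,k{\left(-2 \right)} \right)} - 7 \left(3 - 1\right) 3 = \frac{-19 + \left(-19\right)^{2} - 12 - 228}{-19 + 12} - 7 \left(3 - 1\right) 3 = \frac{-19 + 361 - 12 - 228}{-7} - 7 \left(3 - 1\right) 3 = \left(- \frac{1}{7}\right) 102 \left(-7\right) 2 \cdot 3 = - \frac{102 \left(\left(-14\right) 3\right)}{7} = \left(- \frac{102}{7}\right) \left(-42\right) = 612$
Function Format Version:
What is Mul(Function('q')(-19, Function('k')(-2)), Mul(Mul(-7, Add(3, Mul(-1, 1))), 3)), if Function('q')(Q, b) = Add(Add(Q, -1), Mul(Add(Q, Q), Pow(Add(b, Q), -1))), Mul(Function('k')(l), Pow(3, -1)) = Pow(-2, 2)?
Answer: 612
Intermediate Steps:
Function('k')(l) = 12 (Function('k')(l) = Mul(3, Pow(-2, 2)) = Mul(3, 4) = 12)
Function('q')(Q, b) = Add(-1, Q, Mul(2, Q, Pow(Add(Q, b), -1))) (Function('q')(Q, b) = Add(Add(-1, Q), Mul(Mul(2, Q), Pow(Add(Q, b), -1))) = Add(Add(-1, Q), Mul(2, Q, Pow(Add(Q, b), -1))) = Add(-1, Q, Mul(2, Q, Pow(Add(Q, b), -1))))
Mul(Function('q')(-19, Function('k')(-2)), Mul(Mul(-7, Add(3, Mul(-1, 1))), 3)) = Mul(Mul(Pow(Add(-19, 12), -1), Add(-19, Pow(-19, 2), Mul(-1, 12), Mul(-19, 12))), Mul(Mul(-7, Add(3, Mul(-1, 1))), 3)) = Mul(Mul(Pow(-7, -1), Add(-19, 361, -12, -228)), Mul(Mul(-7, Add(3, -1)), 3)) = Mul(Mul(Rational(-1, 7), 102), Mul(Mul(-7, 2), 3)) = Mul(Rational(-102, 7), Mul(-14, 3)) = Mul(Rational(-102, 7), -42) = 612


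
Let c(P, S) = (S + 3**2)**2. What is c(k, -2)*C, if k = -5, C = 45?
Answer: 2205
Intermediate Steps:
c(P, S) = (9 + S)**2 (c(P, S) = (S + 9)**2 = (9 + S)**2)
c(k, -2)*C = (9 - 2)**2*45 = 7**2*45 = 49*45 = 2205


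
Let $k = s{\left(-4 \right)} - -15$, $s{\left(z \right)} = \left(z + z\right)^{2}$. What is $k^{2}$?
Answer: $6241$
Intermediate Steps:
$s{\left(z \right)} = 4 z^{2}$ ($s{\left(z \right)} = \left(2 z\right)^{2} = 4 z^{2}$)
$k = 79$ ($k = 4 \left(-4\right)^{2} - -15 = 4 \cdot 16 + 15 = 64 + 15 = 79$)
$k^{2} = 79^{2} = 6241$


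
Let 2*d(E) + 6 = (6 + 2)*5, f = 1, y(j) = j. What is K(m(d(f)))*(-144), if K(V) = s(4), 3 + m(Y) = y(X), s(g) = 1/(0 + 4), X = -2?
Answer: -36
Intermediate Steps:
d(E) = 17 (d(E) = -3 + ((6 + 2)*5)/2 = -3 + (8*5)/2 = -3 + (1/2)*40 = -3 + 20 = 17)
s(g) = 1/4
m(Y) = -5 (m(Y) = -3 - 2 = -5)
K(V) = 1/4
K(m(d(f)))*(-144) = (1/4)*(-144) = -36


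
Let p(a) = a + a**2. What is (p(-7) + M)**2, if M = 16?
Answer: 3364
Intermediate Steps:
(p(-7) + M)**2 = (-7*(1 - 7) + 16)**2 = (-7*(-6) + 16)**2 = (42 + 16)**2 = 58**2 = 3364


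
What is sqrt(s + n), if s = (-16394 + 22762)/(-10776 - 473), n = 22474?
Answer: sqrt(2843788348842)/11249 ≈ 149.91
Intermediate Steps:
s = -6368/11249 (s = 6368/(-11249) = 6368*(-1/11249) = -6368/11249 ≈ -0.56609)
sqrt(s + n) = sqrt(-6368/11249 + 22474) = sqrt(252803658/11249) = sqrt(2843788348842)/11249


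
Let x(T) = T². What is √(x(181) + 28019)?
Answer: 2*√15195 ≈ 246.54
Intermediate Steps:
√(x(181) + 28019) = √(181² + 28019) = √(32761 + 28019) = √60780 = 2*√15195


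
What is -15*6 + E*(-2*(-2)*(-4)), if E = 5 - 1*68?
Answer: 918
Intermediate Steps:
E = -63 (E = 5 - 68 = -63)
-15*6 + E*(-2*(-2)*(-4)) = -15*6 - 63*(-2*(-2))*(-4) = -90 - 252*(-4) = -90 - 63*(-16) = -90 + 1008 = 918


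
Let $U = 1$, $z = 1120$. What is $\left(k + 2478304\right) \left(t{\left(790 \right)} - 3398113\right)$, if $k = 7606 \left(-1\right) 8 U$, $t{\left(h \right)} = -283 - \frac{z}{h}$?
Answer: $- \frac{649022622000576}{79} \approx -8.2155 \cdot 10^{12}$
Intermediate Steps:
$t{\left(h \right)} = -283 - \frac{1120}{h}$
$k = -60848$ ($k = 7606 \left(-1\right) 8 \cdot 1 = 7606 \left(\left(-8\right) 1\right) = 7606 \left(-8\right) = -60848$)
$\left(k + 2478304\right) \left(t{\left(790 \right)} - 3398113\right) = \left(-60848 + 2478304\right) \left(\left(-283 - \frac{1120}{790}\right) - 3398113\right) = 2417456 \left(\left(-283 - \frac{112}{79}\right) - 3398113\right) = 2417456 \left(- \frac{22469}{79} - 3398113\right) = 2417456 \left(- \frac{268473396}{79}\right) = - \frac{649022622000576}{79}$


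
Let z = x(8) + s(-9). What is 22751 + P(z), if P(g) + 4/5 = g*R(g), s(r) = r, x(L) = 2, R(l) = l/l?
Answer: 113716/5 ≈ 22743.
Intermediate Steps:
R(l) = 1
z = -7 (z = 2 - 9 = -7)
P(g) = -⅘ + g (P(g) = -⅘ + g*1 = -⅘ + g)
22751 + P(z) = 22751 + (-⅘ - 7) = 22751 - 39/5 = 113716/5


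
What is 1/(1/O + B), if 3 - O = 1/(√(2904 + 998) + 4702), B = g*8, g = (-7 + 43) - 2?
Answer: 27085718354/7376344605283 + √3902/14752689210566 ≈ 0.0036720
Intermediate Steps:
g = 34 (g = 36 - 2 = 34)
B = 272 (B = 34*8 = 272)
O = 3 - 1/(4702 + √3902) (O = 3 - 1/(√(2904 + 998) + 4702) = 3 - 1/(√3902 + 4702) = 3 - 1/(4702 + √3902) ≈ 2.9998)
1/(1/O + B) = 1/(1/(33155002/11052451 + √3902/22104902) + 272) = 1/(272 + 1/(33155002/11052451 + √3902/22104902))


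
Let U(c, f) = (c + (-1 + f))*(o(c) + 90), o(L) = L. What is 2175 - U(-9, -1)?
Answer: 3066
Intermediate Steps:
U(c, f) = (90 + c)*(-1 + c + f) (U(c, f) = (c + (-1 + f))*(c + 90) = (-1 + c + f)*(90 + c) = (90 + c)*(-1 + c + f))
2175 - U(-9, -1) = 2175 - (-90 + (-9)² + 89*(-9) + 90*(-1) - 9*(-1)) = 2175 - (-90 + 81 - 801 - 90 + 9) = 2175 - 1*(-891) = 2175 + 891 = 3066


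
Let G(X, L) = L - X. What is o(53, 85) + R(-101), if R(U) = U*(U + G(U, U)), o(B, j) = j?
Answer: 10286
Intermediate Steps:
R(U) = U² (R(U) = U*(U + (U - U)) = U*(U + 0) = U*U = U²)
o(53, 85) + R(-101) = 85 + (-101)² = 85 + 10201 = 10286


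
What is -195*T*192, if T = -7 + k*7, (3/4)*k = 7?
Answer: -2184000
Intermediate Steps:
k = 28/3 (k = (4/3)*7 = 28/3 ≈ 9.3333)
T = 175/3 (T = -7 + (28/3)*7 = -7 + 196/3 = 175/3 ≈ 58.333)
-195*T*192 = -195*175/3*192 = -11375*192 = -2184000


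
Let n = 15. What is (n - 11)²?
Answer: 16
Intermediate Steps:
(n - 11)² = (15 - 11)² = 4² = 16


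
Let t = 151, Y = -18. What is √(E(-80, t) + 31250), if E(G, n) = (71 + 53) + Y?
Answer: 6*√871 ≈ 177.08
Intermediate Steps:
E(G, n) = 106 (E(G, n) = (71 + 53) - 18 = 124 - 18 = 106)
√(E(-80, t) + 31250) = √(106 + 31250) = √31356 = 6*√871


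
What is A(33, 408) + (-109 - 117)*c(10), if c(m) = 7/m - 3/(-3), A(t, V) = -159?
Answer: -2716/5 ≈ -543.20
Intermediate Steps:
c(m) = 1 + 7/m (c(m) = 7/m - 3*(-⅓) = 7/m + 1 = 1 + 7/m)
A(33, 408) + (-109 - 117)*c(10) = -159 + (-109 - 117)*((7 + 10)/10) = -159 - 113*17/5 = -159 - 226*17/10 = -159 - 1921/5 = -2716/5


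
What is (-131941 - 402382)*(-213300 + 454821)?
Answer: -129050225283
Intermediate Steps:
(-131941 - 402382)*(-213300 + 454821) = -534323*241521 = -129050225283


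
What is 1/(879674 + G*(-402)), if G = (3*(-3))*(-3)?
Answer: 1/868820 ≈ 1.1510e-6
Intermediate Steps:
G = 27 (G = -9*(-3) = 27)
1/(879674 + G*(-402)) = 1/(879674 + 27*(-402)) = 1/(879674 - 10854) = 1/868820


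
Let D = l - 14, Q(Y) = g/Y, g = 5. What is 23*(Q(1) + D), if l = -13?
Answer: -506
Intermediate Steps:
Q(Y) = 5/Y
D = -27 (D = -13 - 14 = -27)
23*(Q(1) + D) = 23*(5/1 - 27) = 23*(5*1 - 27) = 23*(5 - 27) = 23*(-22) = -506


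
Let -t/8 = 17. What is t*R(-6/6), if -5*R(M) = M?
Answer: -136/5 ≈ -27.200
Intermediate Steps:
R(M) = -M/5
t = -136 (t = -8*17 = -136)
t*R(-6/6) = -(-136)*(-6/6)/5 = -(-136)*(-6*⅙)/5 = -(-136)*(-1)/5 = -136*⅕ = -136/5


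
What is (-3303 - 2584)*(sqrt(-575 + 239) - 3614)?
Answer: 21275618 - 23548*I*sqrt(21) ≈ 2.1276e+7 - 1.0791e+5*I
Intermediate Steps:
(-3303 - 2584)*(sqrt(-575 + 239) - 3614) = -5887*(sqrt(-336) - 3614) = -5887*(4*I*sqrt(21) - 3614) = -5887*(-3614 + 4*I*sqrt(21)) = 21275618 - 23548*I*sqrt(21)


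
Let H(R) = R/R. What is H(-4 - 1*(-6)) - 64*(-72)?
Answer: 4609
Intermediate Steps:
H(R) = 1
H(-4 - 1*(-6)) - 64*(-72) = 1 - 64*(-72) = 1 + 4608 = 4609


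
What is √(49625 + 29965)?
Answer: √79590 ≈ 282.12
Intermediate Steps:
√(49625 + 29965) = √79590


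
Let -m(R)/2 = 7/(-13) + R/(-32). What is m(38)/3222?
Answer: 359/335088 ≈ 0.0010714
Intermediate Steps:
m(R) = 14/13 + R/16 (m(R) = -2*(7/(-13) + R/(-32)) = -2*(7*(-1/13) + R*(-1/32)) = -2*(-7/13 - R/32) = 14/13 + R/16)
m(38)/3222 = (14/13 + (1/16)*38)/3222 = (14/13 + 19/8)*(1/3222) = (359/104)*(1/3222) = 359/335088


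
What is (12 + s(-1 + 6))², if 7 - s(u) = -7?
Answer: 676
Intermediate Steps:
s(u) = 14 (s(u) = 7 - 1*(-7) = 7 + 7 = 14)
(12 + s(-1 + 6))² = (12 + 14)² = 26² = 676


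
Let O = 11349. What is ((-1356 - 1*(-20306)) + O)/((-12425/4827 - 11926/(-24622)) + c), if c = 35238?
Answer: 1800524043903/2093900911112 ≈ 0.85989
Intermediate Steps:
((-1356 - 1*(-20306)) + O)/((-12425/4827 - 11926/(-24622)) + c) = ((-1356 - 1*(-20306)) + 11349)/((-12425/4827 - 11926/(-24622)) + 35238) = ((-1356 + 20306) + 11349)/((-12425*1/4827 - 11926*(-1/24622)) + 35238) = (18950 + 11349)/((-12425/4827 + 5963/12311) + 35238) = 30299/(-124180774/59425197 + 35238) = 30299/(2093900911112/59425197) = 30299*(59425197/2093900911112) = 1800524043903/2093900911112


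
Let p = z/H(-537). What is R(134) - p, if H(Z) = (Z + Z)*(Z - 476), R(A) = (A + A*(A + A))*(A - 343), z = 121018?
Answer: -4098142937843/543981 ≈ -7.5336e+6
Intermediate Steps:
R(A) = (-343 + A)*(A + 2*A**2) (R(A) = (A + A*(2*A))*(-343 + A) = (A + 2*A**2)*(-343 + A) = (-343 + A)*(A + 2*A**2))
H(Z) = 2*Z*(-476 + Z) (H(Z) = (2*Z)*(-476 + Z) = 2*Z*(-476 + Z))
p = 60509/543981 (p = 121018/((2*(-537)*(-476 - 537))) = 121018/((2*(-537)*(-1013))) = 121018/1087962 = 121018*(1/1087962) = 60509/543981 ≈ 0.11123)
R(134) - p = 134*(-343 - 685*134 + 2*134**2) - 1*60509/543981 = 134*(-343 - 91790 + 2*17956) - 60509/543981 = 134*(-343 - 91790 + 35912) - 60509/543981 = 134*(-56221) - 60509/543981 = -7533614 - 60509/543981 = -4098142937843/543981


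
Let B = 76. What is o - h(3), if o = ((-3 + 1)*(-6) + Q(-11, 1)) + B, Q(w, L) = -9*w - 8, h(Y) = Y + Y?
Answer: 173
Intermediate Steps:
h(Y) = 2*Y
Q(w, L) = -8 - 9*w
o = 179 (o = ((-3 + 1)*(-6) + (-8 - 9*(-11))) + 76 = (-2*(-6) + (-8 + 99)) + 76 = (12 + 91) + 76 = 103 + 76 = 179)
o - h(3) = 179 - 2*3 = 179 - 1*6 = 179 - 6 = 173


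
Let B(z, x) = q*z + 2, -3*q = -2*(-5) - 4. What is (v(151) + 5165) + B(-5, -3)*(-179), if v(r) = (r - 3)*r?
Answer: 25365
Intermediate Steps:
v(r) = r*(-3 + r) (v(r) = (-3 + r)*r = r*(-3 + r))
q = -2 (q = -(-2*(-5) - 4)/3 = -(10 - 4)/3 = -⅓*6 = -2)
B(z, x) = 2 - 2*z (B(z, x) = -2*z + 2 = 2 - 2*z)
(v(151) + 5165) + B(-5, -3)*(-179) = (151*(-3 + 151) + 5165) + (2 - 2*(-5))*(-179) = (151*148 + 5165) + (2 + 10)*(-179) = (22348 + 5165) + 12*(-179) = 27513 - 2148 = 25365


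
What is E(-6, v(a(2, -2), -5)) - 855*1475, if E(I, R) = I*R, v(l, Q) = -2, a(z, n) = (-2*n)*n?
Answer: -1261113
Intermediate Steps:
a(z, n) = -2*n**2
E(-6, v(a(2, -2), -5)) - 855*1475 = -6*(-2) - 855*1475 = 12 - 1261125 = -1261113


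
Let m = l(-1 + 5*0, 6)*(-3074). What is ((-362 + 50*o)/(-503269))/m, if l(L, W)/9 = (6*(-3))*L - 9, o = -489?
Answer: -12406/62655480693 ≈ -1.9800e-7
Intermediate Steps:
l(L, W) = -81 - 162*L (l(L, W) = 9*((6*(-3))*L - 9) = 9*(-18*L - 9) = 9*(-9 - 18*L) = -81 - 162*L)
m = -248994 (m = (-81 - 162*(-1 + 5*0))*(-3074) = (-81 - 162*(-1 + 0))*(-3074) = (-81 - 162*(-1))*(-3074) = (-81 + 162)*(-3074) = 81*(-3074) = -248994)
((-362 + 50*o)/(-503269))/m = ((-362 + 50*(-489))/(-503269))/(-248994) = ((-362 - 24450)*(-1/503269))*(-1/248994) = -24812*(-1/503269)*(-1/248994) = (24812/503269)*(-1/248994) = -12406/62655480693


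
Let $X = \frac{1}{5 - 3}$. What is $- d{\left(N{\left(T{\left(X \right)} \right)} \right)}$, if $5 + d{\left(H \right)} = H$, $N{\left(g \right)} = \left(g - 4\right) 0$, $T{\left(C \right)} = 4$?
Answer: $5$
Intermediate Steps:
$X = \frac{1}{2} \approx 0.5$
$N{\left(g \right)} = 0$ ($N{\left(g \right)} = \left(-4 + g\right) 0 = 0$)
$d{\left(H \right)} = -5 + H$
$- d{\left(N{\left(T{\left(X \right)} \right)} \right)} = - (-5 + 0) = \left(-1\right) \left(-5\right) = 5$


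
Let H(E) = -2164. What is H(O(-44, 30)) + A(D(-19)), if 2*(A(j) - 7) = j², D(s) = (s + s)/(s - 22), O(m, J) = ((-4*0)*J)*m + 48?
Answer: -3625195/1681 ≈ -2156.6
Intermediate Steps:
O(m, J) = 48 (O(m, J) = (0*J)*m + 48 = 0*m + 48 = 0 + 48 = 48)
D(s) = 2*s/(-22 + s) (D(s) = (2*s)/(-22 + s) = 2*s/(-22 + s))
A(j) = 7 + j²/2
H(O(-44, 30)) + A(D(-19)) = -2164 + (7 + (2*(-19)/(-22 - 19))²/2) = -2164 + (7 + (2*(-19)/(-41))²/2) = -2164 + (7 + (2*(-19)*(-1/41))²/2) = -2164 + (7 + (38/41)²/2) = -2164 + (7 + (½)*(1444/1681)) = -2164 + (7 + 722/1681) = -2164 + 12489/1681 = -3625195/1681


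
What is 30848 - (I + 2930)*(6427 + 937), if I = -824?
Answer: -15477736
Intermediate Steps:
30848 - (I + 2930)*(6427 + 937) = 30848 - (-824 + 2930)*(6427 + 937) = 30848 - 2106*7364 = 30848 - 1*15508584 = 30848 - 15508584 = -15477736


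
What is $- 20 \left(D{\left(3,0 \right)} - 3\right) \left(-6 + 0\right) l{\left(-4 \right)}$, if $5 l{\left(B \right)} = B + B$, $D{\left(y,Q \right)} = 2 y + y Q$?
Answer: $-576$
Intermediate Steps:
$D{\left(y,Q \right)} = 2 y + Q y$
$l{\left(B \right)} = \frac{2 B}{5}$ ($l{\left(B \right)} = \frac{B + B}{5} = \frac{2 B}{5}$)
$- 20 \left(D{\left(3,0 \right)} - 3\right) \left(-6 + 0\right) l{\left(-4 \right)} = - 20 \left(3 \left(2 + 0\right) - 3\right) \left(-6 + 0\right) \frac{2}{5} \left(-4\right) = - 20 \left(3 \cdot 2 - 3\right) \left(-6\right) \left(- \frac{8}{5}\right) = - 20 \left(6 - 3\right) \left(-6\right) \left(- \frac{8}{5}\right) = - 20 \cdot 3 \left(-6\right) \left(- \frac{8}{5}\right) = \left(-20\right) \left(-18\right) \left(- \frac{8}{5}\right) = 360 \left(- \frac{8}{5}\right) = -576$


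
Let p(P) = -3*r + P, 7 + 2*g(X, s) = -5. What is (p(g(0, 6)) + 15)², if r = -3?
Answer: 324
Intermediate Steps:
g(X, s) = -6 (g(X, s) = -7/2 + (½)*(-5) = -7/2 - 5/2 = -6)
p(P) = 9 + P (p(P) = -3*(-3) + P = 9 + P)
(p(g(0, 6)) + 15)² = ((9 - 6) + 15)² = (3 + 15)² = 18² = 324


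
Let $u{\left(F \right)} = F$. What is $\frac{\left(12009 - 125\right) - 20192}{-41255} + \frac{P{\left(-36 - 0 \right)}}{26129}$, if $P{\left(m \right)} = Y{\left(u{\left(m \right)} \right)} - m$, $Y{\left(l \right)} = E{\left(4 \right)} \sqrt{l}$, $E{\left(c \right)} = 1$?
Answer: $\frac{218564912}{1077951895} + \frac{6 i}{26129} \approx 0.20276 + 0.00022963 i$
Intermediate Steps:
$Y{\left(l \right)} = \sqrt{l}$ ($Y{\left(l \right)} = 1 \sqrt{l} = \sqrt{l}$)
$P{\left(m \right)} = \sqrt{m} - m$
$\frac{\left(12009 - 125\right) - 20192}{-41255} + \frac{P{\left(-36 - 0 \right)}}{26129} = \frac{\left(12009 - 125\right) - 20192}{-41255} + \frac{\sqrt{-36 - 0} - \left(-36 - 0\right)}{26129} = \left(11884 - 20192\right) \left(- \frac{1}{41255}\right) + \left(\sqrt{-36 + 0} - \left(-36 + 0\right)\right) \frac{1}{26129} = \left(-8308\right) \left(- \frac{1}{41255}\right) + \left(\sqrt{-36} - -36\right) \frac{1}{26129} = \frac{8308}{41255} + \left(6 i + 36\right) \frac{1}{26129} = \frac{8308}{41255} + \left(36 + 6 i\right) \frac{1}{26129} = \frac{8308}{41255} + \left(\frac{36}{26129} + \frac{6 i}{26129}\right) = \frac{218564912}{1077951895} + \frac{6 i}{26129}$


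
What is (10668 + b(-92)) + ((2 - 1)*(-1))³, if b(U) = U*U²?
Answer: -768021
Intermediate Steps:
b(U) = U³
(10668 + b(-92)) + ((2 - 1)*(-1))³ = (10668 + (-92)³) + ((2 - 1)*(-1))³ = (10668 - 778688) + (1*(-1))³ = -768020 + (-1)³ = -768020 - 1 = -768021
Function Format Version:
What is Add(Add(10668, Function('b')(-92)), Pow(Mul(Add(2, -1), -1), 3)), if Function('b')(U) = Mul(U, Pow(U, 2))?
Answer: -768021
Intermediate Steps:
Function('b')(U) = Pow(U, 3)
Add(Add(10668, Function('b')(-92)), Pow(Mul(Add(2, -1), -1), 3)) = Add(Add(10668, Pow(-92, 3)), Pow(Mul(Add(2, -1), -1), 3)) = Add(Add(10668, -778688), Pow(Mul(1, -1), 3)) = Add(-768020, Pow(-1, 3)) = Add(-768020, -1) = -768021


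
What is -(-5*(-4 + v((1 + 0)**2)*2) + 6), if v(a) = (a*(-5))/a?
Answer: -76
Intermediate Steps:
v(a) = -5 (v(a) = (-5*a)/a = -5)
-(-5*(-4 + v((1 + 0)**2)*2) + 6) = -(-5*(-4 - 5*2) + 6) = -(-5*(-4 - 10) + 6) = -(-5*(-14) + 6) = -(70 + 6) = -1*76 = -76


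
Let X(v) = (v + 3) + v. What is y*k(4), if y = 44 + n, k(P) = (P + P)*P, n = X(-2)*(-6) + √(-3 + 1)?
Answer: 1600 + 32*I*√2 ≈ 1600.0 + 45.255*I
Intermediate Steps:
X(v) = 3 + 2*v (X(v) = (3 + v) + v = 3 + 2*v)
n = 6 + I*√2 (n = (3 + 2*(-2))*(-6) + √(-3 + 1) = (3 - 4)*(-6) + √(-2) = -1*(-6) + I*√2 = 6 + I*√2 ≈ 6.0 + 1.4142*I)
k(P) = 2*P² (k(P) = (2*P)*P = 2*P²)
y = 50 + I*√2 (y = 44 + (6 + I*√2) = 50 + I*√2 ≈ 50.0 + 1.4142*I)
y*k(4) = (50 + I*√2)*(2*4²) = (50 + I*√2)*(2*16) = (50 + I*√2)*32 = 1600 + 32*I*√2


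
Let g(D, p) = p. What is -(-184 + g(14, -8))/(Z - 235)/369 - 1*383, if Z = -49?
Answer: -3344755/8733 ≈ -383.00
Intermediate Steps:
-(-184 + g(14, -8))/(Z - 235)/369 - 1*383 = -(-184 - 8)/(-49 - 235)/369 - 1*383 = -(-192/(-284))/369 - 383 = -(-192*(-1/284))/369 - 383 = -48/(71*369) - 383 = -1*16/8733 - 383 = -16/8733 - 383 = -3344755/8733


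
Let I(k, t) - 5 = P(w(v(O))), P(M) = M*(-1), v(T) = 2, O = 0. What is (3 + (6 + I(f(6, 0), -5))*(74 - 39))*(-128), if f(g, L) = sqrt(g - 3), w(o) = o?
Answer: -40704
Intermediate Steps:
f(g, L) = sqrt(-3 + g)
P(M) = -M
I(k, t) = 3 (I(k, t) = 5 - 1*2 = 5 - 2 = 3)
(3 + (6 + I(f(6, 0), -5))*(74 - 39))*(-128) = (3 + (6 + 3)*(74 - 39))*(-128) = (3 + 9*35)*(-128) = (3 + 315)*(-128) = 318*(-128) = -40704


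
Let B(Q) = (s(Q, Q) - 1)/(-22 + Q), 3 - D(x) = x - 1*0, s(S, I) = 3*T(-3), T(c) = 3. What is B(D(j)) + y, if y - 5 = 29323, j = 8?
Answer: 791848/27 ≈ 29328.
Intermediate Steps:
s(S, I) = 9 (s(S, I) = 3*3 = 9)
D(x) = 3 - x (D(x) = 3 - (x - 1*0) = 3 - (x + 0) = 3 - x)
y = 29328 (y = 5 + 29323 = 29328)
B(Q) = 8/(-22 + Q) (B(Q) = (9 - 1)/(-22 + Q) = 8/(-22 + Q))
B(D(j)) + y = 8/(-22 + (3 - 1*8)) + 29328 = 8/(-22 + (3 - 8)) + 29328 = 8/(-22 - 5) + 29328 = 8/(-27) + 29328 = 8*(-1/27) + 29328 = -8/27 + 29328 = 791848/27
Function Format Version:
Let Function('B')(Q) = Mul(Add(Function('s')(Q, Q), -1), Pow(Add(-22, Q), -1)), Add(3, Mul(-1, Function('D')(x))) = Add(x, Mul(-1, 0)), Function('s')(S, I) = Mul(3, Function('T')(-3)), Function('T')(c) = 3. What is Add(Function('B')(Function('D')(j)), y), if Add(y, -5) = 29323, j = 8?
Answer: Rational(791848, 27) ≈ 29328.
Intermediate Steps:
Function('s')(S, I) = 9 (Function('s')(S, I) = Mul(3, 3) = 9)
Function('D')(x) = Add(3, Mul(-1, x)) (Function('D')(x) = Add(3, Mul(-1, Add(x, Mul(-1, 0)))) = Add(3, Mul(-1, Add(x, 0))) = Add(3, Mul(-1, x)))
y = 29328 (y = Add(5, 29323) = 29328)
Function('B')(Q) = Mul(8, Pow(Add(-22, Q), -1)) (Function('B')(Q) = Mul(Add(9, -1), Pow(Add(-22, Q), -1)) = Mul(8, Pow(Add(-22, Q), -1)))
Add(Function('B')(Function('D')(j)), y) = Add(Mul(8, Pow(Add(-22, Add(3, Mul(-1, 8))), -1)), 29328) = Add(Mul(8, Pow(Add(-22, Add(3, -8)), -1)), 29328) = Add(Mul(8, Pow(Add(-22, -5), -1)), 29328) = Add(Mul(8, Pow(-27, -1)), 29328) = Add(Mul(8, Rational(-1, 27)), 29328) = Add(Rational(-8, 27), 29328) = Rational(791848, 27)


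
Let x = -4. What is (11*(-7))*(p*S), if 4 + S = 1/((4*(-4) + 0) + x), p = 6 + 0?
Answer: 18711/10 ≈ 1871.1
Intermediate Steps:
p = 6
S = -81/20 (S = -4 + 1/((4*(-4) + 0) - 4) = -4 + 1/((-16 + 0) - 4) = -4 + 1/(-16 - 4) = -4 + 1/(-20) = -4 - 1/20 = -81/20 ≈ -4.0500)
(11*(-7))*(p*S) = (11*(-7))*(6*(-81/20)) = -77*(-243/10) = 18711/10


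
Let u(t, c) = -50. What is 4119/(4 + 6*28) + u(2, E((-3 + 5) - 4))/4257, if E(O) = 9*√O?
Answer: 407581/17028 ≈ 23.936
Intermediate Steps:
4119/(4 + 6*28) + u(2, E((-3 + 5) - 4))/4257 = 4119/(4 + 6*28) - 50/4257 = 4119/(4 + 168) - 50*1/4257 = 4119/172 - 50/4257 = 407581/17028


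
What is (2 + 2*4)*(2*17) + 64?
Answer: 404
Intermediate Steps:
(2 + 2*4)*(2*17) + 64 = (2 + 8)*34 + 64 = 10*34 + 64 = 340 + 64 = 404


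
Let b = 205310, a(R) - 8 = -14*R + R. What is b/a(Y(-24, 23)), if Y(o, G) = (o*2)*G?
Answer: 20531/1436 ≈ 14.297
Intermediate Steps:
Y(o, G) = 2*G*o (Y(o, G) = (2*o)*G = 2*G*o)
a(R) = 8 - 13*R (a(R) = 8 + (-14*R + R) = 8 - 13*R)
b/a(Y(-24, 23)) = 205310/(8 - 26*23*(-24)) = 205310/(8 - 13*(-1104)) = 205310/(8 + 14352) = 205310/14360 = 205310*(1/14360) = 20531/1436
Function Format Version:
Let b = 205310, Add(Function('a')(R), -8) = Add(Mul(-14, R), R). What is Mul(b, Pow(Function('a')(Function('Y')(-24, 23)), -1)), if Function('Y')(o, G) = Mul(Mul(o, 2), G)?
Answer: Rational(20531, 1436) ≈ 14.297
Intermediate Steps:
Function('Y')(o, G) = Mul(2, G, o) (Function('Y')(o, G) = Mul(Mul(2, o), G) = Mul(2, G, o))
Function('a')(R) = Add(8, Mul(-13, R)) (Function('a')(R) = Add(8, Add(Mul(-14, R), R)) = Add(8, Mul(-13, R)))
Mul(b, Pow(Function('a')(Function('Y')(-24, 23)), -1)) = Mul(205310, Pow(Add(8, Mul(-13, Mul(2, 23, -24))), -1)) = Mul(205310, Pow(Add(8, Mul(-13, -1104)), -1)) = Mul(205310, Pow(Add(8, 14352), -1)) = Mul(205310, Pow(14360, -1)) = Mul(205310, Rational(1, 14360)) = Rational(20531, 1436)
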